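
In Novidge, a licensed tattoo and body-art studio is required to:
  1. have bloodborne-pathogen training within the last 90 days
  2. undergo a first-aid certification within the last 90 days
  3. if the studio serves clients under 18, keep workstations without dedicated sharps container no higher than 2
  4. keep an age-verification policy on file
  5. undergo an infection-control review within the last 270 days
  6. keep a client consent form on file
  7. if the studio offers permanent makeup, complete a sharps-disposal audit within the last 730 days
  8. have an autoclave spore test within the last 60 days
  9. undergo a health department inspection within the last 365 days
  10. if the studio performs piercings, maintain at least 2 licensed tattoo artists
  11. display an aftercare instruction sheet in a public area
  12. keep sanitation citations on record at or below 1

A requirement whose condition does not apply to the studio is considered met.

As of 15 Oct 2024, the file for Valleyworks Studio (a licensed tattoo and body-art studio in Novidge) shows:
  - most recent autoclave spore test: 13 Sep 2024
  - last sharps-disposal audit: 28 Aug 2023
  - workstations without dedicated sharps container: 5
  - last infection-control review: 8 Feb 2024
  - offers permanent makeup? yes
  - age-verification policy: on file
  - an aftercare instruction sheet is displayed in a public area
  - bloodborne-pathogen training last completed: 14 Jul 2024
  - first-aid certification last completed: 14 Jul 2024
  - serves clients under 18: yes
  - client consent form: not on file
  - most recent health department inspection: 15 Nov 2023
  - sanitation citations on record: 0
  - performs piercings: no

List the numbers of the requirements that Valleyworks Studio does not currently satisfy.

1, 2, 3, 6

1. bloodborne-pathogen training 93 days ago vs limit 90 → not met
2. first-aid certification 93 days ago vs limit 90 → not met
3. condition 'serves clients under 18' holds; workstations without dedicated sharps container 5 > 2 → not met
4. age-verification policy present → met
5. infection-control review 250 days ago vs limit 270 → met
6. client consent form absent → not met
7. condition 'offers permanent makeup' holds; sharps-disposal audit 414 days ago vs limit 730 → met
8. autoclave spore test 32 days ago vs limit 60 → met
9. health department inspection 335 days ago vs limit 365 → met
10. condition 'performs piercings' does not hold → requirement n/a → met
11. aftercare instruction sheet present → met
12. sanitation citations on record 0 ≤ 1 → met
Not met: 1, 2, 3, 6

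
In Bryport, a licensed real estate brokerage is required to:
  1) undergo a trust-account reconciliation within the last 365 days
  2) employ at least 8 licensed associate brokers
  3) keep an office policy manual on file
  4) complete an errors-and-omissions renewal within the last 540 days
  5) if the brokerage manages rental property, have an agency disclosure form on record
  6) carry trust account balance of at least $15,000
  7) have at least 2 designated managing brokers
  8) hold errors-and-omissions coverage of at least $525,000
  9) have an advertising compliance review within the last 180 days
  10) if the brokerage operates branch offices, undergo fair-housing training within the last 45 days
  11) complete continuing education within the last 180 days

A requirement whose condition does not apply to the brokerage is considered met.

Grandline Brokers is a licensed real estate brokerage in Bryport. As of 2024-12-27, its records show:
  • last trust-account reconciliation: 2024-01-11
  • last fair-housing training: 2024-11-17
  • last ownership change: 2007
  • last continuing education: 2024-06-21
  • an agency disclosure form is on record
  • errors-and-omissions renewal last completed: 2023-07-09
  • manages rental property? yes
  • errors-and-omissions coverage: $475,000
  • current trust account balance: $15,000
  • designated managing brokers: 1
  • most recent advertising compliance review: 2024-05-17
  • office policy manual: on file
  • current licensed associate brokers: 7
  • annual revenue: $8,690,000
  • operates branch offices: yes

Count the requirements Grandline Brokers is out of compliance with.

1. trust-account reconciliation 351 days ago vs limit 365 → met
2. licensed associate brokers 7 < 8 → not met
3. office policy manual present → met
4. errors-and-omissions renewal 537 days ago vs limit 540 → met
5. condition 'manages rental property' holds; agency disclosure form present → met
6. trust account balance $15,000 ≥ $15,000 → met
7. designated managing brokers 1 < 2 → not met
8. errors-and-omissions coverage $475,000 < $525,000 → not met
9. advertising compliance review 224 days ago vs limit 180 → not met
10. condition 'operates branch offices' holds; fair-housing training 40 days ago vs limit 45 → met
11. continuing education 189 days ago vs limit 180 → not met
Not met: 5 of 11

5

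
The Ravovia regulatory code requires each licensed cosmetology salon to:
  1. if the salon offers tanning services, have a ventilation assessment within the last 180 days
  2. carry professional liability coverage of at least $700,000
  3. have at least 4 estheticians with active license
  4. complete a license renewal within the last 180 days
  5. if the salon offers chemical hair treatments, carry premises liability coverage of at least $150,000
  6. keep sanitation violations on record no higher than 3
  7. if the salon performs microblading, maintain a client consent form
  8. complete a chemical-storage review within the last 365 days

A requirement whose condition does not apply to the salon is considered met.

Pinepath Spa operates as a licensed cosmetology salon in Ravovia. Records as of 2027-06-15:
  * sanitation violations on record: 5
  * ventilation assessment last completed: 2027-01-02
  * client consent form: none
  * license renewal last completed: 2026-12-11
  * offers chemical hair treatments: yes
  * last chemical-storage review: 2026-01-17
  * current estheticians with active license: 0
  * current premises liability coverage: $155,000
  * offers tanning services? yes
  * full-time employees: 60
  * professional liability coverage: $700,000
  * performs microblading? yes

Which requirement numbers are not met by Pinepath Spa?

3, 4, 6, 7, 8

1. condition 'offers tanning services' holds; ventilation assessment 164 days ago vs limit 180 → met
2. professional liability coverage $700,000 ≥ $700,000 → met
3. estheticians with active license 0 < 4 → not met
4. license renewal 186 days ago vs limit 180 → not met
5. condition 'offers chemical hair treatments' holds; premises liability coverage $155,000 ≥ $150,000 → met
6. sanitation violations on record 5 > 3 → not met
7. condition 'performs microblading' holds; client consent form absent → not met
8. chemical-storage review 514 days ago vs limit 365 → not met
Not met: 3, 4, 6, 7, 8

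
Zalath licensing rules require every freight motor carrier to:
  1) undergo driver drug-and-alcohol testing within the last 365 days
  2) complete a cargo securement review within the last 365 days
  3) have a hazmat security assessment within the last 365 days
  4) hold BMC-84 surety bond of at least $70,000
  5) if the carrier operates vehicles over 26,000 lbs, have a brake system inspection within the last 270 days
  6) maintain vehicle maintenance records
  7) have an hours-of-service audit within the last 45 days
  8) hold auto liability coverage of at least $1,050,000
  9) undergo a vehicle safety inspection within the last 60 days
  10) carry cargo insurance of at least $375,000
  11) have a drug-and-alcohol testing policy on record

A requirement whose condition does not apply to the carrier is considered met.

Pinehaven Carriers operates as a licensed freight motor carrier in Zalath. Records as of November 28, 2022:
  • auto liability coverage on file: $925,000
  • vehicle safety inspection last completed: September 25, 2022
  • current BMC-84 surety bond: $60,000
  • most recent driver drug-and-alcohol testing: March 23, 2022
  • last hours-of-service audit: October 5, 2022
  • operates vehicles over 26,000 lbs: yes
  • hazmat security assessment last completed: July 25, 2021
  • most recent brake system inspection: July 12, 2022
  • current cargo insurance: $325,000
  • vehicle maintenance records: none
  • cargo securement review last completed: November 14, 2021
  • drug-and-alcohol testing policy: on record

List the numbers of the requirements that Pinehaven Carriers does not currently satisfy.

2, 3, 4, 6, 7, 8, 9, 10

1. driver drug-and-alcohol testing 250 days ago vs limit 365 → met
2. cargo securement review 379 days ago vs limit 365 → not met
3. hazmat security assessment 491 days ago vs limit 365 → not met
4. BMC-84 surety bond $60,000 < $70,000 → not met
5. condition 'operates vehicles over 26,000 lbs' holds; brake system inspection 139 days ago vs limit 270 → met
6. vehicle maintenance records absent → not met
7. hours-of-service audit 54 days ago vs limit 45 → not met
8. auto liability coverage $925,000 < $1,050,000 → not met
9. vehicle safety inspection 64 days ago vs limit 60 → not met
10. cargo insurance $325,000 < $375,000 → not met
11. drug-and-alcohol testing policy present → met
Not met: 2, 3, 4, 6, 7, 8, 9, 10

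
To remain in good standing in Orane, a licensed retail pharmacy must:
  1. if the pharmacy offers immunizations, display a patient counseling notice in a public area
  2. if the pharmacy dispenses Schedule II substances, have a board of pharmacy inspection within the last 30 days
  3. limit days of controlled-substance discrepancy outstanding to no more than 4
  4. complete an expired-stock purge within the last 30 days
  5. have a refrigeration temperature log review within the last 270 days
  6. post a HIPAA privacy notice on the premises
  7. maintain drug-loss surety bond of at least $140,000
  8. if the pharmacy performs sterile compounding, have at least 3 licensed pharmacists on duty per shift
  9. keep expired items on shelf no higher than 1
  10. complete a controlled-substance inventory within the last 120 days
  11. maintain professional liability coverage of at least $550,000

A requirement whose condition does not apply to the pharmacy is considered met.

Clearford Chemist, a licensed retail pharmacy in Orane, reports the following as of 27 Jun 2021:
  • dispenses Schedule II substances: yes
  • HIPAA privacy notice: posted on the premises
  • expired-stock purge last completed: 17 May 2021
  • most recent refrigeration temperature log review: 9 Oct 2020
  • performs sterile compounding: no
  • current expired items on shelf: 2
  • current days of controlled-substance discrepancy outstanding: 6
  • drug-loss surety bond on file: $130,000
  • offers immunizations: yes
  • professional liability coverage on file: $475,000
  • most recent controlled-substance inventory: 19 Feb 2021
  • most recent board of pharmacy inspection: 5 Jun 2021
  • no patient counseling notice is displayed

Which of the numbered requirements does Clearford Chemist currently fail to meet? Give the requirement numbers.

1, 3, 4, 7, 9, 10, 11

1. condition 'offers immunizations' holds; patient counseling notice absent → not met
2. condition 'dispenses Schedule II substances' holds; board of pharmacy inspection 22 days ago vs limit 30 → met
3. days of controlled-substance discrepancy outstanding 6 > 4 → not met
4. expired-stock purge 41 days ago vs limit 30 → not met
5. refrigeration temperature log review 261 days ago vs limit 270 → met
6. HIPAA privacy notice present → met
7. drug-loss surety bond $130,000 < $140,000 → not met
8. condition 'performs sterile compounding' does not hold → requirement n/a → met
9. expired items on shelf 2 > 1 → not met
10. controlled-substance inventory 128 days ago vs limit 120 → not met
11. professional liability coverage $475,000 < $550,000 → not met
Not met: 1, 3, 4, 7, 9, 10, 11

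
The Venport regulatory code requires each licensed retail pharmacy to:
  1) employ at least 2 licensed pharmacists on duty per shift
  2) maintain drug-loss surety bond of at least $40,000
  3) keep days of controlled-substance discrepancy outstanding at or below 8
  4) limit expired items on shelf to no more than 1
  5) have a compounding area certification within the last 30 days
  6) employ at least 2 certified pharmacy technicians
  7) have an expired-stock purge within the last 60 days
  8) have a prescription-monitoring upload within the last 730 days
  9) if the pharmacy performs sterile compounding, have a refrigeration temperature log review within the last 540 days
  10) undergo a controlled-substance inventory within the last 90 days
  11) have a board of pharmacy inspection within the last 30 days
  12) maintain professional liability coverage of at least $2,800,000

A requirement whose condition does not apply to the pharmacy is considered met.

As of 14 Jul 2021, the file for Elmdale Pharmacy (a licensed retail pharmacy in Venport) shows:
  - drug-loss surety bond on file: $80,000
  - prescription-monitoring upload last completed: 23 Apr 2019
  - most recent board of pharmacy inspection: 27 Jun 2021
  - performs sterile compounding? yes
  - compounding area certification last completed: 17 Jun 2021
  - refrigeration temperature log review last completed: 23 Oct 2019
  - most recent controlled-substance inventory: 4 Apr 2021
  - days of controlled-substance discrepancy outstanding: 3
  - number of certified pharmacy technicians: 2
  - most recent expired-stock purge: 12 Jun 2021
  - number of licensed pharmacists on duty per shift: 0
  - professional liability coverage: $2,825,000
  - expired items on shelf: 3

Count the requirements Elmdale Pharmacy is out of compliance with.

1. licensed pharmacists on duty per shift 0 < 2 → not met
2. drug-loss surety bond $80,000 ≥ $40,000 → met
3. days of controlled-substance discrepancy outstanding 3 ≤ 8 → met
4. expired items on shelf 3 > 1 → not met
5. compounding area certification 27 days ago vs limit 30 → met
6. certified pharmacy technicians 2 ≥ 2 → met
7. expired-stock purge 32 days ago vs limit 60 → met
8. prescription-monitoring upload 813 days ago vs limit 730 → not met
9. condition 'performs sterile compounding' holds; refrigeration temperature log review 630 days ago vs limit 540 → not met
10. controlled-substance inventory 101 days ago vs limit 90 → not met
11. board of pharmacy inspection 17 days ago vs limit 30 → met
12. professional liability coverage $2,825,000 ≥ $2,800,000 → met
Not met: 5 of 12

5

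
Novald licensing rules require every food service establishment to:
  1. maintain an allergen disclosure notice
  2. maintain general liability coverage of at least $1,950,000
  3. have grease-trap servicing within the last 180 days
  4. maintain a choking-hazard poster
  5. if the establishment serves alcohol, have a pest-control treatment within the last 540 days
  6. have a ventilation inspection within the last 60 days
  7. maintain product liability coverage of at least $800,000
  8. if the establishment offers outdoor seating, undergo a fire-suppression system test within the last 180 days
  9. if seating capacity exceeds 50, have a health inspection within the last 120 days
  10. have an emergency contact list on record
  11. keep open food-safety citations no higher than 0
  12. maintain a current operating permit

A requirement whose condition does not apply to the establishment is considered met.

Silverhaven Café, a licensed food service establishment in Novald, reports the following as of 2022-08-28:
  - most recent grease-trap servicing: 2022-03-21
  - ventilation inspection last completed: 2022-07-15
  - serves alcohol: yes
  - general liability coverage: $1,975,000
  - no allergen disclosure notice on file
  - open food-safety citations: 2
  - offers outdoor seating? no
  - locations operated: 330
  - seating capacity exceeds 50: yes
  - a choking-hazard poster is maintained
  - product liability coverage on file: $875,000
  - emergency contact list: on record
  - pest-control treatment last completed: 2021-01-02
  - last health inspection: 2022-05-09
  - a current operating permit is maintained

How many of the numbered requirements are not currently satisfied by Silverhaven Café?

1. allergen disclosure notice absent → not met
2. general liability coverage $1,975,000 ≥ $1,950,000 → met
3. grease-trap servicing 160 days ago vs limit 180 → met
4. choking-hazard poster present → met
5. condition 'serves alcohol' holds; pest-control treatment 603 days ago vs limit 540 → not met
6. ventilation inspection 44 days ago vs limit 60 → met
7. product liability coverage $875,000 ≥ $800,000 → met
8. condition 'offers outdoor seating' does not hold → requirement n/a → met
9. condition 'seating capacity exceeds 50' holds; health inspection 111 days ago vs limit 120 → met
10. emergency contact list present → met
11. open food-safety citations 2 > 0 → not met
12. current operating permit present → met
Not met: 3 of 12

3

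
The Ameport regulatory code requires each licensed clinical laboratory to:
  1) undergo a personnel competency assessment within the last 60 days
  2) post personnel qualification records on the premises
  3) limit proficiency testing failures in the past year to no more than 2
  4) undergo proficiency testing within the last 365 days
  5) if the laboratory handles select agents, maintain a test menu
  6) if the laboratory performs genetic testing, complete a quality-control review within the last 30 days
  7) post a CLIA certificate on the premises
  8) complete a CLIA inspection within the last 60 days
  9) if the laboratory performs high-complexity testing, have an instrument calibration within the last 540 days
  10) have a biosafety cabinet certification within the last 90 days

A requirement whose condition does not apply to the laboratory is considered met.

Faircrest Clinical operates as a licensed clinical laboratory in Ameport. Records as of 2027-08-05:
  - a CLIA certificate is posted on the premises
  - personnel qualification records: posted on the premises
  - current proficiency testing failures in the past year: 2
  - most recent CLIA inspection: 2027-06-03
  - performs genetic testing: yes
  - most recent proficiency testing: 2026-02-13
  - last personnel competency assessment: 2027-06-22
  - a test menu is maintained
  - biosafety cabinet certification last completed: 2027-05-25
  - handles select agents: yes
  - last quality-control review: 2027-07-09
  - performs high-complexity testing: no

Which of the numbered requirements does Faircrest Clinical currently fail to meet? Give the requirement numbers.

4, 8

1. personnel competency assessment 44 days ago vs limit 60 → met
2. personnel qualification records present → met
3. proficiency testing failures in the past year 2 ≤ 2 → met
4. proficiency testing 538 days ago vs limit 365 → not met
5. condition 'handles select agents' holds; test menu present → met
6. condition 'performs genetic testing' holds; quality-control review 27 days ago vs limit 30 → met
7. CLIA certificate present → met
8. CLIA inspection 63 days ago vs limit 60 → not met
9. condition 'performs high-complexity testing' does not hold → requirement n/a → met
10. biosafety cabinet certification 72 days ago vs limit 90 → met
Not met: 4, 8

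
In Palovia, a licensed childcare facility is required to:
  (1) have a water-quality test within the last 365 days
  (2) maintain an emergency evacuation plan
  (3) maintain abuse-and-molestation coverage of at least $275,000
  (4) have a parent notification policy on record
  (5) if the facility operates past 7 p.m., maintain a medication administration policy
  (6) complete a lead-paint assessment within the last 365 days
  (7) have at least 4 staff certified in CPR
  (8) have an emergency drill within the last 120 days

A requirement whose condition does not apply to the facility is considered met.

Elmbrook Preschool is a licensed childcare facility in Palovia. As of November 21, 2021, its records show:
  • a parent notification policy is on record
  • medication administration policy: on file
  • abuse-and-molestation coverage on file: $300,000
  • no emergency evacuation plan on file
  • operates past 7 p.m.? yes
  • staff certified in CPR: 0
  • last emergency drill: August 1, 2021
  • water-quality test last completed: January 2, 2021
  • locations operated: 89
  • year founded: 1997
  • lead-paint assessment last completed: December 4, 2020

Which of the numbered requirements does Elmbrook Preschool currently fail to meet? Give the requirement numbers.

1. water-quality test 323 days ago vs limit 365 → met
2. emergency evacuation plan absent → not met
3. abuse-and-molestation coverage $300,000 ≥ $275,000 → met
4. parent notification policy present → met
5. condition 'operates past 7 p.m.' holds; medication administration policy present → met
6. lead-paint assessment 352 days ago vs limit 365 → met
7. staff certified in CPR 0 < 4 → not met
8. emergency drill 112 days ago vs limit 120 → met
Not met: 2, 7

2, 7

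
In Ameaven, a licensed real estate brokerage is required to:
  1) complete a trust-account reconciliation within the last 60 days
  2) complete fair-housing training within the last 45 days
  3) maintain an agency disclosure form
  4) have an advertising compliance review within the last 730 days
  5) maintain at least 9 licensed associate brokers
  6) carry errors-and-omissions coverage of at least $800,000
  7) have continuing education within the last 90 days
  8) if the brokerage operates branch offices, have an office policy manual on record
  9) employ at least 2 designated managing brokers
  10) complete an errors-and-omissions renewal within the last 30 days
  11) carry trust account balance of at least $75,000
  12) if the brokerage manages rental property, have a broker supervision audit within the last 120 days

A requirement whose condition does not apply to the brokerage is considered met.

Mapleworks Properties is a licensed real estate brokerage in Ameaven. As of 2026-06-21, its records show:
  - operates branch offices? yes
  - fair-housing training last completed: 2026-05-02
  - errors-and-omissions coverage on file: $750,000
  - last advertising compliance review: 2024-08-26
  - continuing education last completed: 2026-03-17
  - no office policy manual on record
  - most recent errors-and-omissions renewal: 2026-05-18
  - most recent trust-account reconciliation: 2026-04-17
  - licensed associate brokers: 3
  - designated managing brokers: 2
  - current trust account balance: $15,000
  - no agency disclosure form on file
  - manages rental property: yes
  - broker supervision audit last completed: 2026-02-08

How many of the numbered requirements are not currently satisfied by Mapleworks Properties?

10

1. trust-account reconciliation 65 days ago vs limit 60 → not met
2. fair-housing training 50 days ago vs limit 45 → not met
3. agency disclosure form absent → not met
4. advertising compliance review 664 days ago vs limit 730 → met
5. licensed associate brokers 3 < 9 → not met
6. errors-and-omissions coverage $750,000 < $800,000 → not met
7. continuing education 96 days ago vs limit 90 → not met
8. condition 'operates branch offices' holds; office policy manual absent → not met
9. designated managing brokers 2 ≥ 2 → met
10. errors-and-omissions renewal 34 days ago vs limit 30 → not met
11. trust account balance $15,000 < $75,000 → not met
12. condition 'manages rental property' holds; broker supervision audit 133 days ago vs limit 120 → not met
Not met: 10 of 12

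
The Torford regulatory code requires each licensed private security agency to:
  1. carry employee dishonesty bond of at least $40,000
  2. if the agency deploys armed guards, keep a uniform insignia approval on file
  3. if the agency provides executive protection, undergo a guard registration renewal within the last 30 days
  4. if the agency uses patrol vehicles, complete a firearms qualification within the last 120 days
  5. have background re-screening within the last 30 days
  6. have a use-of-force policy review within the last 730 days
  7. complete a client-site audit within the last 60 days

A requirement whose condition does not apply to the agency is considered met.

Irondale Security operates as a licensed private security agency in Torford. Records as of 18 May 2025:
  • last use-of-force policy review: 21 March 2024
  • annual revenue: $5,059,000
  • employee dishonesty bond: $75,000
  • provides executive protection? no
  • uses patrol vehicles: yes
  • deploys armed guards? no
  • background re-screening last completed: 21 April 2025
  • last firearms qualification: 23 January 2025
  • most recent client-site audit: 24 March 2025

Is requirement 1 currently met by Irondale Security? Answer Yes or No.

1. employee dishonesty bond $75,000 ≥ $40,000 → met

Yes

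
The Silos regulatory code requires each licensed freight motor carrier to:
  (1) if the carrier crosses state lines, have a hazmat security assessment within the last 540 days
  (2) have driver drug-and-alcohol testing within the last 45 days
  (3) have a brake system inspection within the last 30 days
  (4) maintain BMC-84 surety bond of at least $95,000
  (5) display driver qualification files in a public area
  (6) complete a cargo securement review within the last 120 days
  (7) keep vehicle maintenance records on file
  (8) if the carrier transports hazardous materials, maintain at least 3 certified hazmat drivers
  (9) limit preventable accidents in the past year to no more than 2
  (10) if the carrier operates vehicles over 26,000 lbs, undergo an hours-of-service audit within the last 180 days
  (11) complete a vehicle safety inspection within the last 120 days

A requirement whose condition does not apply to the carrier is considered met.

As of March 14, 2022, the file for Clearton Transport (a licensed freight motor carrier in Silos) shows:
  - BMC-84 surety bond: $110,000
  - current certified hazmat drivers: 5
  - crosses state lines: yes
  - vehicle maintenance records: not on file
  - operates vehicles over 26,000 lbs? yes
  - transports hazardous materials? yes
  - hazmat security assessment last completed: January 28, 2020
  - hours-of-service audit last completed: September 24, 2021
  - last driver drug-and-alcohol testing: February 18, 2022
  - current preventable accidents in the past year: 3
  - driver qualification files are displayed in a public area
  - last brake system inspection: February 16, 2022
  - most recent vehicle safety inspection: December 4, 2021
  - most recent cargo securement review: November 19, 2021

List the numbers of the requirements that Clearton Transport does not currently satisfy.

1, 7, 9

1. condition 'crosses state lines' holds; hazmat security assessment 776 days ago vs limit 540 → not met
2. driver drug-and-alcohol testing 24 days ago vs limit 45 → met
3. brake system inspection 26 days ago vs limit 30 → met
4. BMC-84 surety bond $110,000 ≥ $95,000 → met
5. driver qualification files present → met
6. cargo securement review 115 days ago vs limit 120 → met
7. vehicle maintenance records absent → not met
8. condition 'transports hazardous materials' holds; certified hazmat drivers 5 ≥ 3 → met
9. preventable accidents in the past year 3 > 2 → not met
10. condition 'operates vehicles over 26,000 lbs' holds; hours-of-service audit 171 days ago vs limit 180 → met
11. vehicle safety inspection 100 days ago vs limit 120 → met
Not met: 1, 7, 9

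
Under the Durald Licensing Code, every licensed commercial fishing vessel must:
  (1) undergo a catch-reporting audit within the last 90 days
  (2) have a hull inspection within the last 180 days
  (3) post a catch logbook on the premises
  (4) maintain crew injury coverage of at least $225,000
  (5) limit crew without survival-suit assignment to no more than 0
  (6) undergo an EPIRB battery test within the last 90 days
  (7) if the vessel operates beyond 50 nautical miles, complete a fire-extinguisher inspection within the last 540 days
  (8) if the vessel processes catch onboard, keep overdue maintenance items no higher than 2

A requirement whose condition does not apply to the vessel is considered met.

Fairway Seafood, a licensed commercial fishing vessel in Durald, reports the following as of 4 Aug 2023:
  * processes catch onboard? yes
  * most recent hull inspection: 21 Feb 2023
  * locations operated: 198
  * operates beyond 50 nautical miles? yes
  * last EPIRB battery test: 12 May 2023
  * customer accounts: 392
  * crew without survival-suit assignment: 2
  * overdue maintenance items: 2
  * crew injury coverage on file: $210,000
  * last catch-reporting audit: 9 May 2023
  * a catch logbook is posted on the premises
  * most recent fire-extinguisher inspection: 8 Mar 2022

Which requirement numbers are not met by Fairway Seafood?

4, 5

1. catch-reporting audit 87 days ago vs limit 90 → met
2. hull inspection 164 days ago vs limit 180 → met
3. catch logbook present → met
4. crew injury coverage $210,000 < $225,000 → not met
5. crew without survival-suit assignment 2 > 0 → not met
6. EPIRB battery test 84 days ago vs limit 90 → met
7. condition 'operates beyond 50 nautical miles' holds; fire-extinguisher inspection 514 days ago vs limit 540 → met
8. condition 'processes catch onboard' holds; overdue maintenance items 2 ≤ 2 → met
Not met: 4, 5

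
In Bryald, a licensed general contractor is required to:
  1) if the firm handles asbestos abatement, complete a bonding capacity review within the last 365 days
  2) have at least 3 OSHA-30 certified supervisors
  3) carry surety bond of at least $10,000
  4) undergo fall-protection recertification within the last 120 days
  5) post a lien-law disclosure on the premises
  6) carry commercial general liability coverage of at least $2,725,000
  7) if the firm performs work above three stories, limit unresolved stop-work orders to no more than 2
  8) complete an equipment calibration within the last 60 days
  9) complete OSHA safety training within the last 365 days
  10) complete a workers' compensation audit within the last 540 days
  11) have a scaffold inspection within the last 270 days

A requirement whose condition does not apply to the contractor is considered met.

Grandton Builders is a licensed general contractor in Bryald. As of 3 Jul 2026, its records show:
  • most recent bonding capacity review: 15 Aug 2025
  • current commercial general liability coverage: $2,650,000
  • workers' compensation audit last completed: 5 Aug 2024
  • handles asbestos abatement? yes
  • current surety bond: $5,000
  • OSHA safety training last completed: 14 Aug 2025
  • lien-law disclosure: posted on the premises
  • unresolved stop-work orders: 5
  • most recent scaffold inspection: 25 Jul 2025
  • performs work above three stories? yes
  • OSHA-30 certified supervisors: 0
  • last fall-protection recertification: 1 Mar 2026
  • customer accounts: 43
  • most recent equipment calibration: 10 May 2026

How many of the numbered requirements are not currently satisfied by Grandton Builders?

1. condition 'handles asbestos abatement' holds; bonding capacity review 322 days ago vs limit 365 → met
2. OSHA-30 certified supervisors 0 < 3 → not met
3. surety bond $5,000 < $10,000 → not met
4. fall-protection recertification 124 days ago vs limit 120 → not met
5. lien-law disclosure present → met
6. commercial general liability coverage $2,650,000 < $2,725,000 → not met
7. condition 'performs work above three stories' holds; unresolved stop-work orders 5 > 2 → not met
8. equipment calibration 54 days ago vs limit 60 → met
9. OSHA safety training 323 days ago vs limit 365 → met
10. workers' compensation audit 697 days ago vs limit 540 → not met
11. scaffold inspection 343 days ago vs limit 270 → not met
Not met: 7 of 11

7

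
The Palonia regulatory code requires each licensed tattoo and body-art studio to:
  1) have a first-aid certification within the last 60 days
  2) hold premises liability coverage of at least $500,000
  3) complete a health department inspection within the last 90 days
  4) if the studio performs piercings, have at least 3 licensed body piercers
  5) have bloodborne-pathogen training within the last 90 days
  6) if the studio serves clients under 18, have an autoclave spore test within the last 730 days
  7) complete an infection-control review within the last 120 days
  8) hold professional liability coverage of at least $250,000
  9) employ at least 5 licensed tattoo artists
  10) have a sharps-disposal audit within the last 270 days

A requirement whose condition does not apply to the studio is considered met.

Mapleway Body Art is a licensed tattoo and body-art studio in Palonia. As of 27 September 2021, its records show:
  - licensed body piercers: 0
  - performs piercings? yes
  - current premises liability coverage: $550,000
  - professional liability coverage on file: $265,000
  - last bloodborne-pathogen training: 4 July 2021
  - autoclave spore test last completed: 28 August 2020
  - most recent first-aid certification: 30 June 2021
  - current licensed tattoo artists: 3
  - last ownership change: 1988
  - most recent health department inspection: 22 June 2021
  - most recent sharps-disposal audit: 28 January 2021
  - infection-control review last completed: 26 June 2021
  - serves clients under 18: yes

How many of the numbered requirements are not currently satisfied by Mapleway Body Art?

1. first-aid certification 89 days ago vs limit 60 → not met
2. premises liability coverage $550,000 ≥ $500,000 → met
3. health department inspection 97 days ago vs limit 90 → not met
4. condition 'performs piercings' holds; licensed body piercers 0 < 3 → not met
5. bloodborne-pathogen training 85 days ago vs limit 90 → met
6. condition 'serves clients under 18' holds; autoclave spore test 395 days ago vs limit 730 → met
7. infection-control review 93 days ago vs limit 120 → met
8. professional liability coverage $265,000 ≥ $250,000 → met
9. licensed tattoo artists 3 < 5 → not met
10. sharps-disposal audit 242 days ago vs limit 270 → met
Not met: 4 of 10

4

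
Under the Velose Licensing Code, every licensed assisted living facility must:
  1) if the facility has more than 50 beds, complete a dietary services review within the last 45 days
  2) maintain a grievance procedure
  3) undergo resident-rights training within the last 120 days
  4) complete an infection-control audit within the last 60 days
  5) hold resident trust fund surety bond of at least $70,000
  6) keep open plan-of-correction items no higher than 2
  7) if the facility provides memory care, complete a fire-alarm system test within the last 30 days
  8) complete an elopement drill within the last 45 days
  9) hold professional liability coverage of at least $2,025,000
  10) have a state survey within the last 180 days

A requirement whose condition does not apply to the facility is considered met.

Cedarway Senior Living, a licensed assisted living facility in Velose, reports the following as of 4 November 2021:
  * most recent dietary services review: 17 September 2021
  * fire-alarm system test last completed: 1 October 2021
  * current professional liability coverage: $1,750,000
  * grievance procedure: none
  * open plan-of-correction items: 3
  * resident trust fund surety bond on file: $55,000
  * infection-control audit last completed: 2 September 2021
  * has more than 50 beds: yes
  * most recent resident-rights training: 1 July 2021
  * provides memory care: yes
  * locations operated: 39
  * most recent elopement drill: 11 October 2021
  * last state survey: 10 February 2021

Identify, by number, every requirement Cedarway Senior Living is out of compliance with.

1, 2, 3, 4, 5, 6, 7, 9, 10

1. condition 'has more than 50 beds' holds; dietary services review 48 days ago vs limit 45 → not met
2. grievance procedure absent → not met
3. resident-rights training 126 days ago vs limit 120 → not met
4. infection-control audit 63 days ago vs limit 60 → not met
5. resident trust fund surety bond $55,000 < $70,000 → not met
6. open plan-of-correction items 3 > 2 → not met
7. condition 'provides memory care' holds; fire-alarm system test 34 days ago vs limit 30 → not met
8. elopement drill 24 days ago vs limit 45 → met
9. professional liability coverage $1,750,000 < $2,025,000 → not met
10. state survey 267 days ago vs limit 180 → not met
Not met: 1, 2, 3, 4, 5, 6, 7, 9, 10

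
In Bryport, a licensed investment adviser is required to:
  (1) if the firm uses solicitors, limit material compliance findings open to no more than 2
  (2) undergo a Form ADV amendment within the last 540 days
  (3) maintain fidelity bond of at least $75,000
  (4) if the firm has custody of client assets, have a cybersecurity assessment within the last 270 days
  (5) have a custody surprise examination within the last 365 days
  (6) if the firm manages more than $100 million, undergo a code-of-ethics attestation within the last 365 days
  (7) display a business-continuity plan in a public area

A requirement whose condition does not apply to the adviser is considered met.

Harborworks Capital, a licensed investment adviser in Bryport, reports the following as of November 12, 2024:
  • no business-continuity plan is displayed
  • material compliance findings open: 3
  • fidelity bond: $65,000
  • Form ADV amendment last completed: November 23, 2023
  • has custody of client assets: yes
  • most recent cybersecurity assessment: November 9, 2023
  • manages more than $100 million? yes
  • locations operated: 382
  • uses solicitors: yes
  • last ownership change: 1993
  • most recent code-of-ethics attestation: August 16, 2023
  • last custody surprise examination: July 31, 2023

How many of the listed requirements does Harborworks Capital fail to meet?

6

1. condition 'uses solicitors' holds; material compliance findings open 3 > 2 → not met
2. Form ADV amendment 355 days ago vs limit 540 → met
3. fidelity bond $65,000 < $75,000 → not met
4. condition 'has custody of client assets' holds; cybersecurity assessment 369 days ago vs limit 270 → not met
5. custody surprise examination 470 days ago vs limit 365 → not met
6. condition 'manages more than $100 million' holds; code-of-ethics attestation 454 days ago vs limit 365 → not met
7. business-continuity plan absent → not met
Not met: 6 of 7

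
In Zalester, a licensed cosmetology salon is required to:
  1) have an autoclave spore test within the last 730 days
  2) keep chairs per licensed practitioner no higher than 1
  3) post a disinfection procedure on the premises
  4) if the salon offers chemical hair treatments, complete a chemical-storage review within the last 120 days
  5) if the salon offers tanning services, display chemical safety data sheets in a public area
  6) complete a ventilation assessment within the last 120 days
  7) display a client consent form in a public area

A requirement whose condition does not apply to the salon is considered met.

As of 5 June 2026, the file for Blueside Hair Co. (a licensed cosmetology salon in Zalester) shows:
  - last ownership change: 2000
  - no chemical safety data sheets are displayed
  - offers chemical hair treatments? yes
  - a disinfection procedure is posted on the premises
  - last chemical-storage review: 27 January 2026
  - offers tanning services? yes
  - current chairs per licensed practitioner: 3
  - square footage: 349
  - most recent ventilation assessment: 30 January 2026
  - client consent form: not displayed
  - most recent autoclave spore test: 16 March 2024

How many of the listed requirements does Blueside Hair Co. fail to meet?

6

1. autoclave spore test 811 days ago vs limit 730 → not met
2. chairs per licensed practitioner 3 > 1 → not met
3. disinfection procedure present → met
4. condition 'offers chemical hair treatments' holds; chemical-storage review 129 days ago vs limit 120 → not met
5. condition 'offers tanning services' holds; chemical safety data sheets absent → not met
6. ventilation assessment 126 days ago vs limit 120 → not met
7. client consent form absent → not met
Not met: 6 of 7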